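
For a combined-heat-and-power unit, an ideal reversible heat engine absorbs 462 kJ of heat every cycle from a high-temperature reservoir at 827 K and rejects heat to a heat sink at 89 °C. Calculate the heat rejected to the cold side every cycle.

Q_C ≈ 202 kJ

T_C = 89 °C → 89 + 273.15 = 362.15 K.
Carnot efficiency: η = 1 − T_C/T_H = 1 − 362.15/827.00 = 0.5621.
For a reversible cycle Q_C/Q_H = T_C/T_H, so Q_C = 462 × 362.15/827.00 = 202 kJ.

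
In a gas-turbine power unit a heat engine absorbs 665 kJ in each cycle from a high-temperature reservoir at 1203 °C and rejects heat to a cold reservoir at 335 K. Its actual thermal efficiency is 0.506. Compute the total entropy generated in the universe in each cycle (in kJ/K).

ΔS_univ ≈ 0.530 kJ/K

T_H = 1203 °C → 1203 + 273.15 = 1476.15 K.
W = η·Q_H = 0.506 × 665 = 336.5 kJ, so Q_C = Q_H − W = 328.5 kJ.
The hot reservoir loses entropy Q_H/T_H = 665/1476.15 = 0.4505 kJ/K; the cold reservoir gains Q_C/T_C = 328.5/335.00 = 0.9806 kJ/K.
ΔS_univ = −Q_H/T_H + Q_C/T_C = 0.530 kJ/K (> 0, since η = 0.506 < η_Carnot = 0.773).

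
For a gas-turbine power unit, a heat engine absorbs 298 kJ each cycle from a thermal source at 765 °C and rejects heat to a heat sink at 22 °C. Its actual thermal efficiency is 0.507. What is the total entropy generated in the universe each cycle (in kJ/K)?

ΔS_univ ≈ 0.211 kJ/K

T_H = 765 °C → 765 + 273.15 = 1038.15 K.
T_C = 22 °C → 22 + 273.15 = 295.15 K.
W = η·Q_H = 0.507 × 298 = 151.1 kJ, so Q_C = Q_H − W = 146.9 kJ.
Entropy balance on the reservoirs: −Q_H/T_H = -0.2870 kJ/K, +Q_C/T_C = 0.4978 kJ/K.
ΔS_univ = −Q_H/T_H + Q_C/T_C = 0.211 kJ/K (> 0, since η = 0.507 < η_Carnot = 0.716).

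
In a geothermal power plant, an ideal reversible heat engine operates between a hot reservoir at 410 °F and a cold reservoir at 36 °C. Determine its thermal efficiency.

T_H = 410 °F → (410 − 32) × 5/9 = 210.00 °C = 483.15 K.
T_C = 36 °C → 36 + 273.15 = 309.15 K.
The Carnot efficiency is η = 1 − T_C/T_H = 1 − 309.15/483.15 = 0.360.

η ≈ 0.360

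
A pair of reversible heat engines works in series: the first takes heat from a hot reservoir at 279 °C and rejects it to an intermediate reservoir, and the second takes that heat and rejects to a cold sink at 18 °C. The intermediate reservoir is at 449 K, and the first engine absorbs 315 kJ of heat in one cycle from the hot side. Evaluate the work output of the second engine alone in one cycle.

T_H = 279 °C → 279 + 273.15 = 552.15 K.
T_C = 18 °C → 18 + 273.15 = 291.15 K.
Heat entering the second stage: Q_m = Q_H·(T_m/T_H) = 315 × 449.00/552.15 = 256.2 kJ.
Second-stage efficiency η₂ = 1 − T_C/T_m = 1 − 291.15/449.00 = 0.3516, so W₂ = η₂·Q_m = 90.05 kJ.

W₂ ≈ 90.05 kJ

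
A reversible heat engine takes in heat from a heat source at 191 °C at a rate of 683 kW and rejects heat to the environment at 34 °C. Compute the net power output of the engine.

Ẇ ≈ 231 kW

T_H = 191 °C → 191 + 273.15 = 464.15 K.
T_C = 34 °C → 34 + 273.15 = 307.15 K.
η_rev = 1 − T_C/T_H = 1 − 307.15/464.15 = 0.3383.
W = η·Q_H = 0.3383 × 683 = 231 kW.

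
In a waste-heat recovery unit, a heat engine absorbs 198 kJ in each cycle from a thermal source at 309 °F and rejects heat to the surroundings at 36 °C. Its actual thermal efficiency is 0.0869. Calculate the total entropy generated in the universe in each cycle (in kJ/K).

T_H = 309 °F → (309 − 32) × 5/9 = 153.89 °C = 427.04 K.
T_C = 36 °C → 36 + 273.15 = 309.15 K.
W = η·Q_H = 0.0869 × 198 = 17.21 kJ, so Q_C = Q_H − W = 180.8 kJ.
The hot reservoir loses entropy Q_H/T_H = 198/427.04 = 0.4637 kJ/K; the cold reservoir gains Q_C/T_C = 180.8/309.15 = 0.5848 kJ/K.
ΔS_univ = −Q_H/T_H + Q_C/T_C = 0.121 kJ/K (> 0, since η = 0.0869 < η_Carnot = 0.276).

ΔS_univ ≈ 0.121 kJ/K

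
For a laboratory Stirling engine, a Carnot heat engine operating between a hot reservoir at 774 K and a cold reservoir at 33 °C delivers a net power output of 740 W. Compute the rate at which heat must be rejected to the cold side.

T_C = 33 °C → 33 + 273.15 = 306.15 K.
For a reversible engine, η = 1 − T_C/T_H = 1 − 306.15/774.00 = 0.6045.
Since Q_C/Q_H = T_C/T_H and Q_H = W/η, Q_C = W·T_C/(T_H − T_C) = 740 × 306.15/467.85 = 484 W.

Q̇_C ≈ 484 W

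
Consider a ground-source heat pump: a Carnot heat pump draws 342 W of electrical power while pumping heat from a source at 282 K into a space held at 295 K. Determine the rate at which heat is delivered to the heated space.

Q̇_H ≈ 7760 W

COP_HP = T_H/(T_H − T_C) = 295.00/13.00 = 22.6923.
Q_H = COP_HP · W = 22.6923 × 342 = 7760 W.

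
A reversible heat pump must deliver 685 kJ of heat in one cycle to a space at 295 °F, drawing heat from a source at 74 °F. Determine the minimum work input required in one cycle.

T_H = 295 °F → (295 − 32) × 5/9 = 146.11 °C = 419.26 K.
T_C = 74 °F → (74 − 32) × 5/9 = 23.33 °C = 296.48 K.
Reversible heating COP: COP_HP = T_H/(T_H − T_C) = 419.26/122.78 = 3.4148.
W = Q_H/COP_HP = 685/3.4148 = 201 kJ.

W_in ≈ 201 kJ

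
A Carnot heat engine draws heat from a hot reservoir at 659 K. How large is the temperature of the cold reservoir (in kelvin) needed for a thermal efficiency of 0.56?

T_C ≈ 290.0 K

From η = 1 − T_C/T_H, T_C = T_H·(1 − η) = 659.00 × (1 − 0.56) = 290.0 K.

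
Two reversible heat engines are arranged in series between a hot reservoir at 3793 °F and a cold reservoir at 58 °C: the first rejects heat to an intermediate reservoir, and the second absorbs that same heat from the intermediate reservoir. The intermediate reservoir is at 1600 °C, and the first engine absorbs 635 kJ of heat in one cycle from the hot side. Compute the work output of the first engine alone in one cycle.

T_H = 3793 °F → (3793 − 32) × 5/9 = 2089.44 °C = 2362.59 K.
T_C = 58 °C → 58 + 273.15 = 331.15 K.
T_m = 1600 °C → 1600 + 273.15 = 1873.15 K.
First-stage efficiency η₁ = 1 − T_m/T_H = 1 − 1873.15/2362.59 = 0.2072.
W₁ = η₁·Q_H = 0.2072 × 635 = 132 kJ.

W₁ ≈ 132 kJ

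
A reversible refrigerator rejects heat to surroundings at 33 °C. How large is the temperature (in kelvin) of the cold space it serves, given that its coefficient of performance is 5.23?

T_H = 33 °C → 33 + 273.15 = 306.15 K.
COP_R = T_C/(T_H − T_C) ⇒ T_C = T_H·COP_R/(1 + COP_R) = 306.15 × 5.23/(1 + 5.23) = 257 K.

T_C ≈ 257 K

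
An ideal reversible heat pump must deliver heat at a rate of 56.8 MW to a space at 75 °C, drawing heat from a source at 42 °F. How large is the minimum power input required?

Ẇ_in ≈ 11.33 MW

T_H = 75 °C → 75 + 273.15 = 348.15 K.
T_C = 42 °F → (42 − 32) × 5/9 = 5.56 °C = 278.71 K.
The Carnot heat-pump COP is COP_HP = T_H/(T_H − T_C) = 348.15/69.44 = 5.0134.
W = Q_H/COP_HP = 56.8/5.0134 = 11.33 MW.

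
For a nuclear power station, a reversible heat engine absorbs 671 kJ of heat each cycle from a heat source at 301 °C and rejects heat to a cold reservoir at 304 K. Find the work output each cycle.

W ≈ 316 kJ

T_H = 301 °C → 301 + 273.15 = 574.15 K.
Carnot efficiency: η = 1 − T_C/T_H = 1 − 304.00/574.15 = 0.4705.
W = η·Q_H = 0.4705 × 671 = 316 kJ.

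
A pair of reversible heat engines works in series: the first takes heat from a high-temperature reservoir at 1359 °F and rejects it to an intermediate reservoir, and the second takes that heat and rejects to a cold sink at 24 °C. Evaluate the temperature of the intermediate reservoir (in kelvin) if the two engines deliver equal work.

T_m ≈ 654 K

T_H = 1359 °F → (1359 − 32) × 5/9 = 737.22 °C = 1010.37 K.
T_C = 24 °C → 24 + 273.15 = 297.15 K.
For reversible stages Q_m = Q_H·(T_m/T_H). Setting W₁ = Q_H(1 − T_m/T_H) equal to W₂ = Q_m(1 − T_C/T_m) = Q_H·(T_m − T_C)/T_H gives T_H − T_m = T_m − T_C, so T_m = (T_H + T_C)/2 = (1010.37 + 297.15)/2 = 654 K.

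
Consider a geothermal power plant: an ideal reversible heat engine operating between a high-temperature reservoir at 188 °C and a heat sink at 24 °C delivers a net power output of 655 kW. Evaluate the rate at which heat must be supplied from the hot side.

T_H = 188 °C → 188 + 273.15 = 461.15 K.
T_C = 24 °C → 24 + 273.15 = 297.15 K.
η_rev = 1 − T_C/T_H = 1 − 297.15/461.15 = 0.3556.
Q_H = W/η = 655/0.3556 = 1840 kW.

Q̇_H ≈ 1840 kW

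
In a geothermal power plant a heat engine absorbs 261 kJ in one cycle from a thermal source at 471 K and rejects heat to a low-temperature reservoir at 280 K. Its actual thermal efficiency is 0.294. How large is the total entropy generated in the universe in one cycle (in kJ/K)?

ΔS_univ ≈ 0.1040 kJ/K

W = η·Q_H = 0.294 × 261 = 76.73 kJ, so Q_C = Q_H − W = 184.3 kJ.
Entropy balance on the reservoirs: −Q_H/T_H = -0.5541 kJ/K, +Q_C/T_C = 0.6581 kJ/K.
ΔS_univ = −Q_H/T_H + Q_C/T_C = 0.1040 kJ/K (> 0, since η = 0.294 < η_Carnot = 0.406).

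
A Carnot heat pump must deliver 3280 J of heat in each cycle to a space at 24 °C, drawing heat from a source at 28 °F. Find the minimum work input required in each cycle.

T_H = 24 °C → 24 + 273.15 = 297.15 K.
T_C = 28 °F → (28 − 32) × 5/9 = -2.22 °C = 270.93 K.
COP_HP = T_H/(T_H − T_C) = 297.15/26.22 = 11.3320.
W = Q_H/COP_HP = 3280/11.3320 = 289 J.

W_in ≈ 289 J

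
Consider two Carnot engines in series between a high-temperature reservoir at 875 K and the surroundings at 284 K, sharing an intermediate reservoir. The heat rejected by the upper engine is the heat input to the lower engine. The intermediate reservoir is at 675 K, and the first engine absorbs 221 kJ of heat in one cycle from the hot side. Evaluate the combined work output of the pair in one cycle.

Two reversible stages in series are equivalent to a single Carnot engine between T_H and T_C, so η_total = 1 − T_C/T_H = 1 − 284.00/875.00 = 0.6754.
W_total = η_total · Q_H = 0.6754 × 221 = 149 kJ.

W_total ≈ 149 kJ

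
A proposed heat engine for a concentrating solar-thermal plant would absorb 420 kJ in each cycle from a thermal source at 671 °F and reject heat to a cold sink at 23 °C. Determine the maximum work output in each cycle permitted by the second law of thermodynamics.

W_max ≈ 222 kJ

T_H = 671 °F → (671 − 32) × 5/9 = 355.00 °C = 628.15 K.
T_C = 23 °C → 23 + 273.15 = 296.15 K.
By the Carnot theorem, η_max = 1 − T_C/T_H = 1 − 296.15/628.15 = 0.5285.
W_max = η_max · Q_H = 0.5285 × 420 = 222 kJ.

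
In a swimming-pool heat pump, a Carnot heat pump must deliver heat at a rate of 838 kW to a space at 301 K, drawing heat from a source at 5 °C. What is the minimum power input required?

Ẇ_in ≈ 63.6 kW

T_C = 5 °C → 5 + 273.15 = 278.15 K.
The Carnot heat-pump COP is COP_HP = T_H/(T_H − T_C) = 301.00/22.85 = 13.1729.
W = Q_H/COP_HP = 838/13.1729 = 63.6 kW.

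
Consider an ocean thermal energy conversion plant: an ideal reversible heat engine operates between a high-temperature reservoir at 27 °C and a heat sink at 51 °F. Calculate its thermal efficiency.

η ≈ 0.0548

T_H = 27 °C → 27 + 273.15 = 300.15 K.
T_C = 51 °F → (51 − 32) × 5/9 = 10.56 °C = 283.71 K.
The Carnot efficiency is η = 1 − T_C/T_H = 1 − 283.71/300.15 = 0.0548.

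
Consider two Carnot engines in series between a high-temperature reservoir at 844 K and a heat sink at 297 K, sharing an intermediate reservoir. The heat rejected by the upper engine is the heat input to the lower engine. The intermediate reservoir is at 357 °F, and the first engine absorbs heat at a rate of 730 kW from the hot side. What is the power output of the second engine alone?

Ẇ₂ ≈ 136 kW

T_m = 357 °F → (357 − 32) × 5/9 = 180.56 °C = 453.71 K.
Heat entering the second stage: Q_m = Q_H·(T_m/T_H) = 730 × 453.71/844.00 = 392 kW.
Second-stage efficiency η₂ = 1 − T_C/T_m = 1 − 297.00/453.71 = 0.3454, so W₂ = η₂·Q_m = 136 kW.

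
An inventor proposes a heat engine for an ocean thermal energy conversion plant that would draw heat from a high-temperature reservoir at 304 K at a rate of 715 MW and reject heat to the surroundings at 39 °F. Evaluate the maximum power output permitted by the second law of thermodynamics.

Ẇ_max ≈ 63.4 MW

T_C = 39 °F → (39 − 32) × 5/9 = 3.89 °C = 277.04 K.
No engine can exceed the Carnot limit: η_max = 1 − T_C/T_H = 1 − 277.04/304.00 = 0.0887.
W_max = η_max · Q_H = 0.0887 × 715 = 63.4 MW.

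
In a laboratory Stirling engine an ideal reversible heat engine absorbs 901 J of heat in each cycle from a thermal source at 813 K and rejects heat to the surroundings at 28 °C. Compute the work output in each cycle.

W ≈ 567 J

T_C = 28 °C → 28 + 273.15 = 301.15 K.
The Carnot efficiency is η = 1 − T_C/T_H = 1 − 301.15/813.00 = 0.6296.
W = η·Q_H = 0.6296 × 901 = 567 J.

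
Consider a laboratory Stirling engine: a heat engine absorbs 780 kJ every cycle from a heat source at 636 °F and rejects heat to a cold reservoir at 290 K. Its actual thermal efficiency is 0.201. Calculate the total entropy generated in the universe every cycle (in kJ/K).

T_H = 636 °F → (636 − 32) × 5/9 = 335.56 °C = 608.71 K.
W = η·Q_H = 0.201 × 780 = 156.8 kJ, so Q_C = Q_H − W = 623.2 kJ.
The hot reservoir loses entropy Q_H/T_H = 780/608.71 = 1.281 kJ/K; the cold reservoir gains Q_C/T_C = 623.2/290.00 = 2.149 kJ/K.
ΔS_univ = −Q_H/T_H + Q_C/T_C = 0.868 kJ/K (> 0, since η = 0.201 < η_Carnot = 0.524).

ΔS_univ ≈ 0.868 kJ/K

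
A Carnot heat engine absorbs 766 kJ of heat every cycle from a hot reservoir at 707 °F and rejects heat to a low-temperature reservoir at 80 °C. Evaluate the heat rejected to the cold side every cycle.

T_H = 707 °F → (707 − 32) × 5/9 = 375.00 °C = 648.15 K.
T_C = 80 °C → 80 + 273.15 = 353.15 K.
Since the cycle is reversible, η = 1 − T_C/T_H = 1 − 353.15/648.15 = 0.4551.
For a reversible cycle Q_C/Q_H = T_C/T_H, so Q_C = 766 × 353.15/648.15 = 417 kJ.

Q_C ≈ 417 kJ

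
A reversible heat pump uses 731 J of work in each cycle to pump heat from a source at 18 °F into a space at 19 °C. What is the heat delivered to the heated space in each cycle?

T_H = 19 °C → 19 + 273.15 = 292.15 K.
T_C = 18 °F → (18 − 32) × 5/9 = -7.78 °C = 265.37 K.
The Carnot heat-pump COP is COP_HP = T_H/(T_H − T_C) = 292.15/26.78 = 10.9102.
Q_H = COP_HP · W = 10.9102 × 731 = 7980 J.

Q_H ≈ 7980 J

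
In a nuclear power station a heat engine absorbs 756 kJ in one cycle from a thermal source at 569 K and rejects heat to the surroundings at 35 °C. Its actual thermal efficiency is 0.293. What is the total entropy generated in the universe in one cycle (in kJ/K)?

ΔS_univ ≈ 0.406 kJ/K

T_C = 35 °C → 35 + 273.15 = 308.15 K.
W = η·Q_H = 0.293 × 756 = 221.5 kJ, so Q_C = Q_H − W = 534.5 kJ.
Reservoir entropy changes: ΔS_H = −Q_H/T_H = −756/569.00 = -1.329 kJ/K and ΔS_C = +Q_C/T_C = 534.5/308.15 = 1.735 kJ/K.
ΔS_univ = −Q_H/T_H + Q_C/T_C = 0.406 kJ/K (> 0, since η = 0.293 < η_Carnot = 0.458).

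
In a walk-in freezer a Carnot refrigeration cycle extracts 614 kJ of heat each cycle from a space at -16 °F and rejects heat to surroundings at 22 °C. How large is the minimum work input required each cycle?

W_in ≈ 121 kJ

T_H = 22 °C → 22 + 273.15 = 295.15 K.
T_C = -16 °F → (-16 − 32) × 5/9 = -26.67 °C = 246.48 K.
Carnot COP: COP_R = T_C/(T_H − T_C) = 246.48/48.67 = 5.0647.
W = Q_C/COP_R = 614/5.0647 = 121 kJ.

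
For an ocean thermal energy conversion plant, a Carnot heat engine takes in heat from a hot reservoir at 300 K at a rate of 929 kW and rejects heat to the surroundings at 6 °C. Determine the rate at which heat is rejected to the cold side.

Q̇_C ≈ 864 kW

T_C = 6 °C → 6 + 273.15 = 279.15 K.
η_rev = 1 − T_C/T_H = 1 − 279.15/300.00 = 0.0695.
For a reversible cycle Q_C/Q_H = T_C/T_H, so Q_C = 929 × 279.15/300.00 = 864 kW.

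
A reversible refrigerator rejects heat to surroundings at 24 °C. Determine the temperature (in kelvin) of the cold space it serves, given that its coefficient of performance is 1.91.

T_H = 24 °C → 24 + 273.15 = 297.15 K.
COP_R = T_C/(T_H − T_C) ⇒ T_C = T_H·COP_R/(1 + COP_R) = 297.15 × 1.91/(1 + 1.91) = 195 K.

T_C ≈ 195 K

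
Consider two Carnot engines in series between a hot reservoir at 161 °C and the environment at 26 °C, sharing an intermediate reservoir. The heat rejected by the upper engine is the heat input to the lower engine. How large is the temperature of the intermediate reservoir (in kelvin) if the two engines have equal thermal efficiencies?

T_H = 161 °C → 161 + 273.15 = 434.15 K.
T_C = 26 °C → 26 + 273.15 = 299.15 K.
Equal efficiencies require 1 − T_m/T_H = 1 − T_C/T_m, i.e. T_m/T_H = T_C/T_m, so T_m = √(T_H·T_C) = √(434.15 × 299.15) = 360 K.

T_m ≈ 360 K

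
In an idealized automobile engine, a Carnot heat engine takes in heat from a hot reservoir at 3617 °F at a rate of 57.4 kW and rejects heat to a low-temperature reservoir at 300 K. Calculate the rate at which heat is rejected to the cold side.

Q̇_C ≈ 7.603 kW

T_H = 3617 °F → (3617 − 32) × 5/9 = 1991.67 °C = 2264.82 K.
For a reversible engine, η = 1 − T_C/T_H = 1 − 300.00/2264.82 = 0.8675.
For a reversible cycle Q_C/Q_H = T_C/T_H, so Q_C = 57.4 × 300.00/2264.82 = 7.603 kW.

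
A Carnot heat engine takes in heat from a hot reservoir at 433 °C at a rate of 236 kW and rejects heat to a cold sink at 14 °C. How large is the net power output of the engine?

Ẇ ≈ 140 kW

T_H = 433 °C → 433 + 273.15 = 706.15 K.
T_C = 14 °C → 14 + 273.15 = 287.15 K.
Carnot efficiency: η = 1 − T_C/T_H = 1 − 287.15/706.15 = 0.5934.
W = η·Q_H = 0.5934 × 236 = 140 kW.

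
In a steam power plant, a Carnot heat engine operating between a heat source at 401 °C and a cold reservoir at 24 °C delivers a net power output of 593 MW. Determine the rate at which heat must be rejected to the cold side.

T_H = 401 °C → 401 + 273.15 = 674.15 K.
T_C = 24 °C → 24 + 273.15 = 297.15 K.
For a reversible engine, η = 1 − T_C/T_H = 1 − 297.15/674.15 = 0.5592.
Since Q_C/Q_H = T_C/T_H and Q_H = W/η, Q_C = W·T_C/(T_H − T_C) = 593 × 297.15/377.00 = 467 MW.

Q̇_C ≈ 467 MW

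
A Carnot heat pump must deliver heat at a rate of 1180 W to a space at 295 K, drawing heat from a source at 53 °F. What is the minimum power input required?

T_C = 53 °F → (53 − 32) × 5/9 = 11.67 °C = 284.82 K.
Reversible heating COP: COP_HP = T_H/(T_H − T_C) = 295.00/10.18 = 28.9689.
W = Q_H/COP_HP = 1180/28.9689 = 40.7 W.

Ẇ_in ≈ 40.7 W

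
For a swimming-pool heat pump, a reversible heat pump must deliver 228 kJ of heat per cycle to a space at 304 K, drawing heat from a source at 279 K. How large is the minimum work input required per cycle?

For a reversible heat pump, COP_HP = T_H/(T_H − T_C) = 304.00/25.00 = 12.1600.
W = Q_H/COP_HP = 228/12.1600 = 18.75 kJ.

W_in ≈ 18.75 kJ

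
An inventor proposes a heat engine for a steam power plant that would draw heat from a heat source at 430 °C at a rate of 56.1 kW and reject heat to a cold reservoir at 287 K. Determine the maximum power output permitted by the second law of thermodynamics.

Ẇ_max ≈ 33.2 kW

T_H = 430 °C → 430 + 273.15 = 703.15 K.
The second-law ceiling is the Carnot efficiency, η_max = 1 − T_C/T_H = 1 − 287.00/703.15 = 0.5918.
W_max = η_max · Q_H = 0.5918 × 56.1 = 33.2 kW.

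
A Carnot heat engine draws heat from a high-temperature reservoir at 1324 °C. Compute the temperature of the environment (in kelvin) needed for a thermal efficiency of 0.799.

T_H = 1324 °C → 1324 + 273.15 = 1597.15 K.
From η = 1 − T_C/T_H, T_C = T_H·(1 − η) = 1597.15 × (1 − 0.799) = 321 K.

T_C ≈ 321 K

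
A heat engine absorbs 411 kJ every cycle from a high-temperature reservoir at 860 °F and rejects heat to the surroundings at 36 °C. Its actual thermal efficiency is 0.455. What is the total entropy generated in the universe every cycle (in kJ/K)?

T_H = 860 °F → (860 − 32) × 5/9 = 460.00 °C = 733.15 K.
T_C = 36 °C → 36 + 273.15 = 309.15 K.
W = η·Q_H = 0.455 × 411 = 187.0 kJ, so Q_C = Q_H − W = 224.0 kJ.
Entropy balance on the reservoirs: −Q_H/T_H = -0.5606 kJ/K, +Q_C/T_C = 0.7246 kJ/K.
ΔS_univ = −Q_H/T_H + Q_C/T_C = 0.164 kJ/K (> 0, since η = 0.455 < η_Carnot = 0.578).

ΔS_univ ≈ 0.164 kJ/K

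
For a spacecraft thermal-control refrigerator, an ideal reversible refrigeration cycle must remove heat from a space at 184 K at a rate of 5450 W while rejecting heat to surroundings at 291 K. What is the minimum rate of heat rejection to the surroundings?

Q̇_H ≈ 8619 W

For a reversible cycle Q_H/Q_C = T_H/T_C, so Q_H = Q_C·T_H/T_C = 5450 × 291.00/184.00 = 8619 W.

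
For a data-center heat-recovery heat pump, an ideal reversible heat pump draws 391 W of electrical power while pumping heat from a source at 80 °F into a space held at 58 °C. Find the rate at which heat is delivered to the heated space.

Q̇_H ≈ 4132 W

T_H = 58 °C → 58 + 273.15 = 331.15 K.
T_C = 80 °F → (80 − 32) × 5/9 = 26.67 °C = 299.82 K.
The Carnot heat-pump COP is COP_HP = T_H/(T_H − T_C) = 331.15/31.33 = 10.5686.
Q_H = COP_HP · W = 10.5686 × 391 = 4132 W.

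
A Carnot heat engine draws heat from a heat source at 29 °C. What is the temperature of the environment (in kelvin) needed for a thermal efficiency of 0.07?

T_C ≈ 281.0 K

T_H = 29 °C → 29 + 273.15 = 302.15 K.
From η = 1 − T_C/T_H, T_C = T_H·(1 − η) = 302.15 × (1 − 0.07) = 281.0 K.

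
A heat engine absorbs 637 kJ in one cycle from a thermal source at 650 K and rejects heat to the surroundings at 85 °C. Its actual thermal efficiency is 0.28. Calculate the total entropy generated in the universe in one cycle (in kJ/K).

ΔS_univ ≈ 0.301 kJ/K

T_C = 85 °C → 85 + 273.15 = 358.15 K.
W = η·Q_H = 0.28 × 637 = 178.4 kJ, so Q_C = Q_H − W = 458.6 kJ.
Entropy balance on the reservoirs: −Q_H/T_H = -0.9800 kJ/K, +Q_C/T_C = 1.281 kJ/K.
ΔS_univ = −Q_H/T_H + Q_C/T_C = 0.301 kJ/K (> 0, since η = 0.28 < η_Carnot = 0.449).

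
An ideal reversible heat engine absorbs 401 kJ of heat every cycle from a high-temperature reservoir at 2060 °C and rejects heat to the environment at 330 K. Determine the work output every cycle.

T_H = 2060 °C → 2060 + 273.15 = 2333.15 K.
The Carnot efficiency is η = 1 − T_C/T_H = 1 − 330.00/2333.15 = 0.8586.
W = η·Q_H = 0.8586 × 401 = 344.3 kJ.

W ≈ 344.3 kJ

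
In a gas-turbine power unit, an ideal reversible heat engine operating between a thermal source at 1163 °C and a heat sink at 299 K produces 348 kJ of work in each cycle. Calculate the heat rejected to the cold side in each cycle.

Q_C ≈ 91.5 kJ

T_H = 1163 °C → 1163 + 273.15 = 1436.15 K.
Since the cycle is reversible, η = 1 − T_C/T_H = 1 − 299.00/1436.15 = 0.7918.
Since Q_C/Q_H = T_C/T_H and Q_H = W/η, Q_C = W·T_C/(T_H − T_C) = 348 × 299.00/1137.15 = 91.5 kJ.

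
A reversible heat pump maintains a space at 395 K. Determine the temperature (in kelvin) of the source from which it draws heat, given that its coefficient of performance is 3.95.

COP_HP = T_H/(T_H − T_C) ⇒ T_C = T_H·(COP_HP − 1)/COP_HP = 395.00 × (3.95 − 1)/3.95 = 295.0 K.

T_C ≈ 295.0 K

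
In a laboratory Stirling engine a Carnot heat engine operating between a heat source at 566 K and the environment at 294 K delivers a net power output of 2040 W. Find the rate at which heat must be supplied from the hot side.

Q̇_H ≈ 4240 W

Since the cycle is reversible, η = 1 − T_C/T_H = 1 − 294.00/566.00 = 0.4806.
Q_H = W/η = 2040/0.4806 = 4240 W.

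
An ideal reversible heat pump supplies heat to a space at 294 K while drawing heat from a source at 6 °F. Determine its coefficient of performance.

T_C = 6 °F → (6 − 32) × 5/9 = -14.44 °C = 258.71 K.
The Carnot heat-pump COP is COP_HP = T_H/(T_H − T_C) = 294.00/(294.00 − 258.71) = 8.33.

COP_HP ≈ 8.33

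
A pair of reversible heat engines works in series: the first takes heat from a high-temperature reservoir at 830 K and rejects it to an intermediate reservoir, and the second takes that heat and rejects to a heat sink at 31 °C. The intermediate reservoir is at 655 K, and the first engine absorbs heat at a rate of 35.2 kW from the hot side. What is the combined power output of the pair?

Ẇ_total ≈ 22.30 kW

T_C = 31 °C → 31 + 273.15 = 304.15 K.
Two reversible stages in series are equivalent to a single Carnot engine between T_H and T_C, so η_total = 1 − T_C/T_H = 1 − 304.15/830.00 = 0.6336.
W_total = η_total · Q_H = 0.6336 × 35.2 = 22.30 kW.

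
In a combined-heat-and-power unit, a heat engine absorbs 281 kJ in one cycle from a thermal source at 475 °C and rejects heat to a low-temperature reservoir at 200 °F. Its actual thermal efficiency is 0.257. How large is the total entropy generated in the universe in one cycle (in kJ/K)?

ΔS_univ ≈ 0.194 kJ/K

T_H = 475 °C → 475 + 273.15 = 748.15 K.
T_C = 200 °F → (200 − 32) × 5/9 = 93.33 °C = 366.48 K.
W = η·Q_H = 0.257 × 281 = 72.22 kJ, so Q_C = Q_H − W = 208.8 kJ.
The hot reservoir loses entropy Q_H/T_H = 281/748.15 = 0.3756 kJ/K; the cold reservoir gains Q_C/T_C = 208.8/366.48 = 0.5697 kJ/K.
ΔS_univ = −Q_H/T_H + Q_C/T_C = 0.194 kJ/K (> 0, since η = 0.257 < η_Carnot = 0.510).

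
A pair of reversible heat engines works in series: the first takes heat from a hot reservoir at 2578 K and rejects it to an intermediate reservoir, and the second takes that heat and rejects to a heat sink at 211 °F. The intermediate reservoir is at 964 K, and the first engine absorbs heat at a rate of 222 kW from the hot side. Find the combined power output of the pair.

T_C = 211 °F → (211 − 32) × 5/9 = 99.44 °C = 372.59 K.
Two reversible stages in series are equivalent to a single Carnot engine between T_H and T_C, so η_total = 1 − T_C/T_H = 1 − 372.59/2578.00 = 0.8555.
W_total = η_total · Q_H = 0.8555 × 222 = 189.9 kW.

Ẇ_total ≈ 189.9 kW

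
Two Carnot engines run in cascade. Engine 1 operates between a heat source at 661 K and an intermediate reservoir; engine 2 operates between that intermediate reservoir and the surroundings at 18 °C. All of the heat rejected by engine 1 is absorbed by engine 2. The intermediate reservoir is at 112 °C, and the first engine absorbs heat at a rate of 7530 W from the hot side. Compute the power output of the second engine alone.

T_C = 18 °C → 18 + 273.15 = 291.15 K.
T_m = 112 °C → 112 + 273.15 = 385.15 K.
Heat entering the second stage: Q_m = Q_H·(T_m/T_H) = 7530 × 385.15/661.00 = 4390 W.
Second-stage efficiency η₂ = 1 − T_C/T_m = 1 − 291.15/385.15 = 0.2441, so W₂ = η₂·Q_m = 1070 W.

Ẇ₂ ≈ 1070 W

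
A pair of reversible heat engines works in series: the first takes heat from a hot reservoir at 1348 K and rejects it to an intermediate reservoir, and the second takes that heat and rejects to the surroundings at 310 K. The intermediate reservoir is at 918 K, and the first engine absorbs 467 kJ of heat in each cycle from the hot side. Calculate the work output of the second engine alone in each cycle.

Heat entering the second stage: Q_m = Q_H·(T_m/T_H) = 467 × 918.00/1348.00 = 318 kJ.
Second-stage efficiency η₂ = 1 − T_C/T_m = 1 − 310.00/918.00 = 0.6623, so W₂ = η₂·Q_m = 211 kJ.

W₂ ≈ 211 kJ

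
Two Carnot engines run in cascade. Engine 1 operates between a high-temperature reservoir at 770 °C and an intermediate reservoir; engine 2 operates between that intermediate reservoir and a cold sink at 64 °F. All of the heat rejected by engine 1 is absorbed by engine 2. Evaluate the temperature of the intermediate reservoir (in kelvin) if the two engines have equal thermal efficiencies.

T_H = 770 °C → 770 + 273.15 = 1043.15 K.
T_C = 64 °F → (64 − 32) × 5/9 = 17.78 °C = 290.93 K.
Equal efficiencies require 1 − T_m/T_H = 1 − T_C/T_m, i.e. T_m/T_H = T_C/T_m, so T_m = √(T_H·T_C) = √(1043.15 × 290.93) = 550.9 K.

T_m ≈ 550.9 K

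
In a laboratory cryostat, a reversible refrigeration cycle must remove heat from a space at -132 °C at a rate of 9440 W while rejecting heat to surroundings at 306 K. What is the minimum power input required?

Ẇ_in ≈ 11000 W

T_C = -132 °C → -132 + 273.15 = 141.15 K.
Carnot COP: COP_R = T_C/(T_H − T_C) = 141.15/164.85 = 0.8562.
W = Q_C/COP_R = 9440/0.8562 = 11000 W.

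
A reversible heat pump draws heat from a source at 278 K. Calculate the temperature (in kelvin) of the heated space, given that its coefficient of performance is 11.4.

T_H ≈ 304.7 K

COP_HP = T_H/(T_H − T_C) ⇒ T_H = T_C·COP_HP/(COP_HP − 1) = 278.00 × 11.4/(11.4 − 1) = 304.7 K.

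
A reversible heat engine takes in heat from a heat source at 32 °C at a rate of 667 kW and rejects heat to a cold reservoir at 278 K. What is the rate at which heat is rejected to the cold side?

T_H = 32 °C → 32 + 273.15 = 305.15 K.
Since the cycle is reversible, η = 1 − T_C/T_H = 1 − 278.00/305.15 = 0.0890.
For a reversible cycle Q_C/Q_H = T_C/T_H, so Q_C = 667 × 278.00/305.15 = 608 kW.

Q̇_C ≈ 608 kW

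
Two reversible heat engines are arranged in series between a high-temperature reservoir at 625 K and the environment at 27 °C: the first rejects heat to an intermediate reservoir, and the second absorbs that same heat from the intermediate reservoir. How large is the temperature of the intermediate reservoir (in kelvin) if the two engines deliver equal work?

T_m ≈ 463 K

T_C = 27 °C → 27 + 273.15 = 300.15 K.
For reversible stages Q_m = Q_H·(T_m/T_H). Setting W₁ = Q_H(1 − T_m/T_H) equal to W₂ = Q_m(1 − T_C/T_m) = Q_H·(T_m − T_C)/T_H gives T_H − T_m = T_m − T_C, so T_m = (T_H + T_C)/2 = (625.00 + 300.15)/2 = 463 K.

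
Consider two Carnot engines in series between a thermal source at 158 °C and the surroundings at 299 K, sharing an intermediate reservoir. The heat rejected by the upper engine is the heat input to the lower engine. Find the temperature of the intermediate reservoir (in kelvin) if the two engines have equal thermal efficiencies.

T_H = 158 °C → 158 + 273.15 = 431.15 K.
Equal efficiencies require 1 − T_m/T_H = 1 − T_C/T_m, i.e. T_m/T_H = T_C/T_m, so T_m = √(T_H·T_C) = √(431.15 × 299.00) = 359 K.

T_m ≈ 359 K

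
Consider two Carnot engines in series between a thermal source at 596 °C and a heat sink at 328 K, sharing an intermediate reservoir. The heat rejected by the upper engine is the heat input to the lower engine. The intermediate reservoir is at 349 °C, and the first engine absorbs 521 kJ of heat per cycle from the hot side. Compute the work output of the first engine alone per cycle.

W₁ ≈ 148 kJ

T_H = 596 °C → 596 + 273.15 = 869.15 K.
T_m = 349 °C → 349 + 273.15 = 622.15 K.
First-stage efficiency η₁ = 1 − T_m/T_H = 1 − 622.15/869.15 = 0.2842.
W₁ = η₁·Q_H = 0.2842 × 521 = 148 kJ.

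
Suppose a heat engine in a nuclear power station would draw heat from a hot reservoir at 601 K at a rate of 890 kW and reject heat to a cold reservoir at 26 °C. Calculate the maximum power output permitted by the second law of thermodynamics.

T_C = 26 °C → 26 + 273.15 = 299.15 K.
The upper bound on efficiency is η_max = 1 − T_C/T_H = 1 − 299.15/601.00 = 0.5022.
W_max = η_max · Q_H = 0.5022 × 890 = 447 kW.

Ẇ_max ≈ 447 kW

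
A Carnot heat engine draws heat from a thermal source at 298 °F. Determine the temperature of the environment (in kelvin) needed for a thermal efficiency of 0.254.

T_H = 298 °F → (298 − 32) × 5/9 = 147.78 °C = 420.93 K.
From η = 1 − T_C/T_H, T_C = T_H·(1 − η) = 420.93 × (1 − 0.254) = 314.0 K.

T_C ≈ 314.0 K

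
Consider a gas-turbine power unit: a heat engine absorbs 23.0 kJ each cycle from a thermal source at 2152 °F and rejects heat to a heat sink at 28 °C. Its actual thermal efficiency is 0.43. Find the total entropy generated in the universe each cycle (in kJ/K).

T_H = 2152 °F → (2152 − 32) × 5/9 = 1177.78 °C = 1450.93 K.
T_C = 28 °C → 28 + 273.15 = 301.15 K.
W = η·Q_H = 0.43 × 23.0 = 9.890 kJ, so Q_C = Q_H − W = 13.11 kJ.
Reservoir entropy changes: ΔS_H = −Q_H/T_H = −23.0/1450.93 = -0.01585 kJ/K and ΔS_C = +Q_C/T_C = 13.11/301.15 = 0.04353 kJ/K.
ΔS_univ = −Q_H/T_H + Q_C/T_C = 0.0277 kJ/K (> 0, since η = 0.43 < η_Carnot = 0.792).

ΔS_univ ≈ 0.0277 kJ/K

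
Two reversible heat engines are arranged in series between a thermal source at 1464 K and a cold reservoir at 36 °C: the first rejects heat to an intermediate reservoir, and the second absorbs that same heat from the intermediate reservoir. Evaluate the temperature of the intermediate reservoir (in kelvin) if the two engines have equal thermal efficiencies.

T_C = 36 °C → 36 + 273.15 = 309.15 K.
Equal efficiencies require 1 − T_m/T_H = 1 − T_C/T_m, i.e. T_m/T_H = T_C/T_m, so T_m = √(T_H·T_C) = √(1464.00 × 309.15) = 673 K.

T_m ≈ 673 K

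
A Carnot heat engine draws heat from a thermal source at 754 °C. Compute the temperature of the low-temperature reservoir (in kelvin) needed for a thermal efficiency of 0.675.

T_C ≈ 334 K

T_H = 754 °C → 754 + 273.15 = 1027.15 K.
From η = 1 − T_C/T_H, T_C = T_H·(1 − η) = 1027.15 × (1 − 0.675) = 334 K.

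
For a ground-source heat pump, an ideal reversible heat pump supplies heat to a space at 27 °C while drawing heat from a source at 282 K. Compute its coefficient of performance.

T_H = 27 °C → 27 + 273.15 = 300.15 K.
For a reversible heat pump, COP_HP = T_H/(T_H − T_C) = 300.15/(300.15 − 282.00) = 16.54.

COP_HP ≈ 16.54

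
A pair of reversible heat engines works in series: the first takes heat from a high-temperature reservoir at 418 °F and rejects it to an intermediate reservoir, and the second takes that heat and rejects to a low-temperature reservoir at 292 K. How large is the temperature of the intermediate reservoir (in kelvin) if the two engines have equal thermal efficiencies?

T_H = 418 °F → (418 − 32) × 5/9 = 214.44 °C = 487.59 K.
Equal efficiencies require 1 − T_m/T_H = 1 − T_C/T_m, i.e. T_m/T_H = T_C/T_m, so T_m = √(T_H·T_C) = √(487.59 × 292.00) = 377 K.

T_m ≈ 377 K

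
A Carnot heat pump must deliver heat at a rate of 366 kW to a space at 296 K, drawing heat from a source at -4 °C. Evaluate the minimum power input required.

T_C = -4 °C → -4 + 273.15 = 269.15 K.
The Carnot heat-pump COP is COP_HP = T_H/(T_H − T_C) = 296.00/26.85 = 11.0242.
W = Q_H/COP_HP = 366/11.0242 = 33.2 kW.

Ẇ_in ≈ 33.2 kW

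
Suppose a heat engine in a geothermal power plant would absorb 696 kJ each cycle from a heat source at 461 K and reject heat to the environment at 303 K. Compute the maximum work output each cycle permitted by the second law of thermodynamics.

W_max ≈ 239 kJ

The upper bound on efficiency is η_max = 1 − T_C/T_H = 1 − 303.00/461.00 = 0.3427.
W_max = η_max · Q_H = 0.3427 × 696 = 239 kJ.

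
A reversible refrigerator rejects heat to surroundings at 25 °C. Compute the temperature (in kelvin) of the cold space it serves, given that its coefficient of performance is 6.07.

T_H = 25 °C → 25 + 273.15 = 298.15 K.
COP_R = T_C/(T_H − T_C) ⇒ T_C = T_H·COP_R/(1 + COP_R) = 298.15 × 6.07/(1 + 6.07) = 256 K.

T_C ≈ 256 K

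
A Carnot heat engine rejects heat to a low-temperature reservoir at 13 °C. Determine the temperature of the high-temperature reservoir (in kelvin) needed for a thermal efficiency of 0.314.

T_H ≈ 417 K

T_C = 13 °C → 13 + 273.15 = 286.15 K.
From η = 1 − T_C/T_H, solving for T_H gives T_H = T_C/(1 − η) = 286.15/(1 − 0.314) = 417 K.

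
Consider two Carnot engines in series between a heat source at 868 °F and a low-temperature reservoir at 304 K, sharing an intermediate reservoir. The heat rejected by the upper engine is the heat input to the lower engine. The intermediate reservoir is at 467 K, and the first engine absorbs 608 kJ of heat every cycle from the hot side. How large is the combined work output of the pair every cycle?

W_total ≈ 357.4 kJ

T_H = 868 °F → (868 − 32) × 5/9 = 464.44 °C = 737.59 K.
Two reversible stages in series are equivalent to a single Carnot engine between T_H and T_C, so η_total = 1 − T_C/T_H = 1 − 304.00/737.59 = 0.5878.
W_total = η_total · Q_H = 0.5878 × 608 = 357.4 kJ.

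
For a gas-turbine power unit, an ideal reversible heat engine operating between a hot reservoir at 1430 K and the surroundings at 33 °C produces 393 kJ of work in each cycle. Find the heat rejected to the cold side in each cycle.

T_C = 33 °C → 33 + 273.15 = 306.15 K.
Carnot efficiency: η = 1 − T_C/T_H = 1 − 306.15/1430.00 = 0.7859.
Since Q_C/Q_H = T_C/T_H and Q_H = W/η, Q_C = W·T_C/(T_H − T_C) = 393 × 306.15/1123.85 = 107 kJ.

Q_C ≈ 107 kJ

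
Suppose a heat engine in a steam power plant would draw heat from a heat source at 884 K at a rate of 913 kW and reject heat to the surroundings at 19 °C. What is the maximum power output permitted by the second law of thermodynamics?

Ẇ_max ≈ 611 kW

T_C = 19 °C → 19 + 273.15 = 292.15 K.
The second-law ceiling is the Carnot efficiency, η_max = 1 − T_C/T_H = 1 − 292.15/884.00 = 0.6695.
W_max = η_max · Q_H = 0.6695 × 913 = 611 kW.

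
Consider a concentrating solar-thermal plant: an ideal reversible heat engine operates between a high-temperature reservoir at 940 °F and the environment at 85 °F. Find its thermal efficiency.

T_H = 940 °F → (940 − 32) × 5/9 = 504.44 °C = 777.59 K.
T_C = 85 °F → (85 − 32) × 5/9 = 29.44 °C = 302.59 K.
The Carnot efficiency is η = 1 − T_C/T_H = 1 − 302.59/777.59 = 0.611.

η ≈ 0.611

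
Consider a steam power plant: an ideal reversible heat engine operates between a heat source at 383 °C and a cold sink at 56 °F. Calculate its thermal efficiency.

T_H = 383 °C → 383 + 273.15 = 656.15 K.
T_C = 56 °F → (56 − 32) × 5/9 = 13.33 °C = 286.48 K.
The Carnot efficiency is η = 1 − T_C/T_H = 1 − 286.48/656.15 = 0.563.

η ≈ 0.563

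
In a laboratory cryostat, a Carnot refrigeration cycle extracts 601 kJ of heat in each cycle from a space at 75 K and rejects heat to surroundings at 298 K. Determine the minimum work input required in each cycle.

COP_R = T_C/(T_H − T_C) = 75.00/223.00 = 0.3363.
W = Q_C/COP_R = 601/0.3363 = 1790 kJ.

W_in ≈ 1790 kJ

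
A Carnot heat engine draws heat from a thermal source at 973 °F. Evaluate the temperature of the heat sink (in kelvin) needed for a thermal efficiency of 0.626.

T_C ≈ 297.7 K

T_H = 973 °F → (973 − 32) × 5/9 = 522.78 °C = 795.93 K.
From η = 1 − T_C/T_H, T_C = T_H·(1 − η) = 795.93 × (1 − 0.626) = 297.7 K.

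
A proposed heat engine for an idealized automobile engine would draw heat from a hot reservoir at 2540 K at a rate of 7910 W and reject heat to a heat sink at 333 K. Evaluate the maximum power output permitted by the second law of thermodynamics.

The upper bound on efficiency is η_max = 1 − T_C/T_H = 1 − 333.00/2540.00 = 0.8689.
W_max = η_max · Q_H = 0.8689 × 7910 = 6873 W.

Ẇ_max ≈ 6873 W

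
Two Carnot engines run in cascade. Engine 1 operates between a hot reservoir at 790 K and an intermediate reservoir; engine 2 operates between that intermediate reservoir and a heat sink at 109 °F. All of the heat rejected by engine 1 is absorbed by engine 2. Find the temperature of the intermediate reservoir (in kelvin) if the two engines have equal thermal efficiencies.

T_C = 109 °F → (109 − 32) × 5/9 = 42.78 °C = 315.93 K.
Equal efficiencies require 1 − T_m/T_H = 1 − T_C/T_m, i.e. T_m/T_H = T_C/T_m, so T_m = √(T_H·T_C) = √(790.00 × 315.93) = 500 K.

T_m ≈ 500 K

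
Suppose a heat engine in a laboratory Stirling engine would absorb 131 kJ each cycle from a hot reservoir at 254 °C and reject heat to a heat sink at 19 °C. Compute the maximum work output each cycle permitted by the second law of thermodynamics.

W_max ≈ 58.40 kJ

T_H = 254 °C → 254 + 273.15 = 527.15 K.
T_C = 19 °C → 19 + 273.15 = 292.15 K.
By the Carnot theorem, η_max = 1 − T_C/T_H = 1 − 292.15/527.15 = 0.4458.
W_max = η_max · Q_H = 0.4458 × 131 = 58.40 kJ.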